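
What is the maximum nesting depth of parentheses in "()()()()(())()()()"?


Input: "()()()()(())()()()"
Tracking depth:
  Position 0 '(': depth becomes 1
  Position 1 ')': depth becomes 0
  Position 2 '(': depth becomes 1
  Position 3 ')': depth becomes 0
  Position 4 '(': depth becomes 1
  Position 5 ')': depth becomes 0
  Position 6 '(': depth becomes 1
  Position 7 ')': depth becomes 0
  Position 8 '(': depth becomes 1
  Position 9 '(': depth becomes 2
  Position 10 ')': depth becomes 1
  Position 11 ')': depth becomes 0
  Position 12 '(': depth becomes 1
  Position 13 ')': depth becomes 0
  Position 14 '(': depth becomes 1
  Position 15 ')': depth becomes 0
  Position 16 '(': depth becomes 1
  Position 17 ')': depth becomes 0
Maximum depth reached: 2

2


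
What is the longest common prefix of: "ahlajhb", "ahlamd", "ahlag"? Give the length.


Words: ahlajhb, ahlamd, ahlag
  Position 0: all 'a' => match
  Position 1: all 'h' => match
  Position 2: all 'l' => match
  Position 3: all 'a' => match
  Position 4: ('j', 'm', 'g') => mismatch, stop
LCP = "ahla" (length 4)

4


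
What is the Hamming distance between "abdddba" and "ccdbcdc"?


Comparing "abdddba" and "ccdbcdc" position by position:
  Position 0: 'a' vs 'c' => differ
  Position 1: 'b' vs 'c' => differ
  Position 2: 'd' vs 'd' => same
  Position 3: 'd' vs 'b' => differ
  Position 4: 'd' vs 'c' => differ
  Position 5: 'b' vs 'd' => differ
  Position 6: 'a' vs 'c' => differ
Total differences (Hamming distance): 6

6


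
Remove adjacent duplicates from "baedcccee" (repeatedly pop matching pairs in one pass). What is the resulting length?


Input: baedcccee
Stack-based adjacent duplicate removal:
  Read 'b': push. Stack: b
  Read 'a': push. Stack: ba
  Read 'e': push. Stack: bae
  Read 'd': push. Stack: baed
  Read 'c': push. Stack: baedc
  Read 'c': matches stack top 'c' => pop. Stack: baed
  Read 'c': push. Stack: baedc
  Read 'e': push. Stack: baedce
  Read 'e': matches stack top 'e' => pop. Stack: baedc
Final stack: "baedc" (length 5)

5


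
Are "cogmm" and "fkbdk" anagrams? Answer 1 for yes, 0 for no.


Strings: "cogmm", "fkbdk"
Sorted first:  cgmmo
Sorted second: bdfkk
Differ at position 0: 'c' vs 'b' => not anagrams

0


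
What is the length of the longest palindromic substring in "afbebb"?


Input: "afbebb"
Checking substrings for palindromes:
  [2:5] "beb" (len 3) => palindrome
  [4:6] "bb" (len 2) => palindrome
Longest palindromic substring: "beb" with length 3

3


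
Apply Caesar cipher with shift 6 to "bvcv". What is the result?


Caesar cipher: shift "bvcv" by 6
  'b' (pos 1) + 6 = pos 7 = 'h'
  'v' (pos 21) + 6 = pos 1 = 'b'
  'c' (pos 2) + 6 = pos 8 = 'i'
  'v' (pos 21) + 6 = pos 1 = 'b'
Result: hbib

hbib


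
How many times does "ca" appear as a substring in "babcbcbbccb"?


Searching for "ca" in "babcbcbbccb"
Scanning each position:
  Position 0: "ba" => no
  Position 1: "ab" => no
  Position 2: "bc" => no
  Position 3: "cb" => no
  Position 4: "bc" => no
  Position 5: "cb" => no
  Position 6: "bb" => no
  Position 7: "bc" => no
  Position 8: "cc" => no
  Position 9: "cb" => no
Total occurrences: 0

0


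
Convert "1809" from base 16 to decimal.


Input: "1809" in base 16
Positional expansion:
  Digit '1' (value 1) x 16^3 = 4096
  Digit '8' (value 8) x 16^2 = 2048
  Digit '0' (value 0) x 16^1 = 0
  Digit '9' (value 9) x 16^0 = 9
Sum = 6153

6153


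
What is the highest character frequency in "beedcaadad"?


Input: beedcaadad
Character counts:
  'a': 3
  'b': 1
  'c': 1
  'd': 3
  'e': 2
Maximum frequency: 3

3


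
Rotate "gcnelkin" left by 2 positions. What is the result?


Input: "gcnelkin", rotate left by 2
First 2 characters: "gc"
Remaining characters: "nelkin"
Concatenate remaining + first: "nelkin" + "gc" = "nelkingc"

nelkingc


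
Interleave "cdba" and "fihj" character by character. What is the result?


Interleaving "cdba" and "fihj":
  Position 0: 'c' from first, 'f' from second => "cf"
  Position 1: 'd' from first, 'i' from second => "di"
  Position 2: 'b' from first, 'h' from second => "bh"
  Position 3: 'a' from first, 'j' from second => "aj"
Result: cfdibhaj

cfdibhaj


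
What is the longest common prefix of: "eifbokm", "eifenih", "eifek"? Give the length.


Words: eifbokm, eifenih, eifek
  Position 0: all 'e' => match
  Position 1: all 'i' => match
  Position 2: all 'f' => match
  Position 3: ('b', 'e', 'e') => mismatch, stop
LCP = "eif" (length 3)

3


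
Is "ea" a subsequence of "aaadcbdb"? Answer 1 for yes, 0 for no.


Check if "ea" is a subsequence of "aaadcbdb"
Greedy scan:
  Position 0 ('a'): no match needed
  Position 1 ('a'): no match needed
  Position 2 ('a'): no match needed
  Position 3 ('d'): no match needed
  Position 4 ('c'): no match needed
  Position 5 ('b'): no match needed
  Position 6 ('d'): no match needed
  Position 7 ('b'): no match needed
Only matched 0/2 characters => not a subsequence

0


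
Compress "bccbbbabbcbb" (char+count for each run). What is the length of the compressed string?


Input: bccbbbabbcbb
Runs:
  'b' x 1 => "b1"
  'c' x 2 => "c2"
  'b' x 3 => "b3"
  'a' x 1 => "a1"
  'b' x 2 => "b2"
  'c' x 1 => "c1"
  'b' x 2 => "b2"
Compressed: "b1c2b3a1b2c1b2"
Compressed length: 14

14


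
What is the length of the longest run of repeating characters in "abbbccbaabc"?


Input: "abbbccbaabc"
Scanning for longest run:
  Position 1 ('b'): new char, reset run to 1
  Position 2 ('b'): continues run of 'b', length=2
  Position 3 ('b'): continues run of 'b', length=3
  Position 4 ('c'): new char, reset run to 1
  Position 5 ('c'): continues run of 'c', length=2
  Position 6 ('b'): new char, reset run to 1
  Position 7 ('a'): new char, reset run to 1
  Position 8 ('a'): continues run of 'a', length=2
  Position 9 ('b'): new char, reset run to 1
  Position 10 ('c'): new char, reset run to 1
Longest run: 'b' with length 3

3


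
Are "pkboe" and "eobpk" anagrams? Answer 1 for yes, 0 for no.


Strings: "pkboe", "eobpk"
Sorted first:  bekop
Sorted second: bekop
Sorted forms match => anagrams

1


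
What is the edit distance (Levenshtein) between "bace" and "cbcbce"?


Computing edit distance: "bace" -> "cbcbce"
DP table:
           c    b    c    b    c    e
      0    1    2    3    4    5    6
  b   1    1    1    2    3    4    5
  a   2    2    2    2    3    4    5
  c   3    2    3    2    3    3    4
  e   4    3    3    3    3    4    3
Edit distance = dp[4][6] = 3

3


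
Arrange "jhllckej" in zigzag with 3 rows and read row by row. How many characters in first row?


Zigzag "jhllckej" into 3 rows:
Placing characters:
  'j' => row 0
  'h' => row 1
  'l' => row 2
  'l' => row 1
  'c' => row 0
  'k' => row 1
  'e' => row 2
  'j' => row 1
Rows:
  Row 0: "jc"
  Row 1: "hlkj"
  Row 2: "le"
First row length: 2

2


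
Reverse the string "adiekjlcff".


Input: adiekjlcff
Reading characters right to left:
  Position 9: 'f'
  Position 8: 'f'
  Position 7: 'c'
  Position 6: 'l'
  Position 5: 'j'
  Position 4: 'k'
  Position 3: 'e'
  Position 2: 'i'
  Position 1: 'd'
  Position 0: 'a'
Reversed: ffcljkeida

ffcljkeida


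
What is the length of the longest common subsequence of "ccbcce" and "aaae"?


LCS of "ccbcce" and "aaae"
DP table:
           a    a    a    e
      0    0    0    0    0
  c   0    0    0    0    0
  c   0    0    0    0    0
  b   0    0    0    0    0
  c   0    0    0    0    0
  c   0    0    0    0    0
  e   0    0    0    0    1
LCS length = dp[6][4] = 1

1


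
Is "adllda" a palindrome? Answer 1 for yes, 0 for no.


Input: adllda
Reversed: adllda
  Compare pos 0 ('a') with pos 5 ('a'): match
  Compare pos 1 ('d') with pos 4 ('d'): match
  Compare pos 2 ('l') with pos 3 ('l'): match
Result: palindrome

1


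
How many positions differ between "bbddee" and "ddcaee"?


Comparing "bbddee" and "ddcaee" position by position:
  Position 0: 'b' vs 'd' => DIFFER
  Position 1: 'b' vs 'd' => DIFFER
  Position 2: 'd' vs 'c' => DIFFER
  Position 3: 'd' vs 'a' => DIFFER
  Position 4: 'e' vs 'e' => same
  Position 5: 'e' vs 'e' => same
Positions that differ: 4

4


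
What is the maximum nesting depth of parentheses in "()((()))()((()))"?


Input: "()((()))()((()))"
Tracking depth:
  Position 0 '(': depth becomes 1
  Position 1 ')': depth becomes 0
  Position 2 '(': depth becomes 1
  Position 3 '(': depth becomes 2
  Position 4 '(': depth becomes 3
  Position 5 ')': depth becomes 2
  Position 6 ')': depth becomes 1
  Position 7 ')': depth becomes 0
  Position 8 '(': depth becomes 1
  Position 9 ')': depth becomes 0
  Position 10 '(': depth becomes 1
  Position 11 '(': depth becomes 2
  Position 12 '(': depth becomes 3
  Position 13 ')': depth becomes 2
  Position 14 ')': depth becomes 1
  Position 15 ')': depth becomes 0
Maximum depth reached: 3

3


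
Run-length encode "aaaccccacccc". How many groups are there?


Input: aaaccccacccc
Scanning for consecutive runs:
  Group 1: 'a' x 3 (positions 0-2)
  Group 2: 'c' x 4 (positions 3-6)
  Group 3: 'a' x 1 (positions 7-7)
  Group 4: 'c' x 4 (positions 8-11)
Total groups: 4

4


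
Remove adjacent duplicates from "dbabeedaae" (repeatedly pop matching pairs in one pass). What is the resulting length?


Input: dbabeedaae
Stack-based adjacent duplicate removal:
  Read 'd': push. Stack: d
  Read 'b': push. Stack: db
  Read 'a': push. Stack: dba
  Read 'b': push. Stack: dbab
  Read 'e': push. Stack: dbabe
  Read 'e': matches stack top 'e' => pop. Stack: dbab
  Read 'd': push. Stack: dbabd
  Read 'a': push. Stack: dbabda
  Read 'a': matches stack top 'a' => pop. Stack: dbabd
  Read 'e': push. Stack: dbabde
Final stack: "dbabde" (length 6)

6


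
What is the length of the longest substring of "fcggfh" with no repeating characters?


Input: "fcggfh"
Sliding window (track last position of each char):
  Position 0 ('f'): window [0,0] length 1 -- new best
  Position 1 ('c'): window [0,1] length 2 -- new best
  Position 2 ('g'): window [0,2] length 3 -- new best
  Position 3 ('g'): repeat (last at 2), move window start to 3
  Position 3 ('g'): window [3,3] length 1
  Position 4 ('f'): window [3,4] length 2
  Position 5 ('h'): window [3,5] length 3
Longest substring with no repeats: "fcg" with length 3

3


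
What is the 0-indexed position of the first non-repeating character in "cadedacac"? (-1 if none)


Input: cadedacac
Character frequencies:
  'a': 3
  'c': 3
  'd': 2
  'e': 1
Scanning left to right for freq == 1:
  Position 0 ('c'): freq=3, skip
  Position 1 ('a'): freq=3, skip
  Position 2 ('d'): freq=2, skip
  Position 3 ('e'): unique! => answer = 3

3


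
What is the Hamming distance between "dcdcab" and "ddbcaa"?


Comparing "dcdcab" and "ddbcaa" position by position:
  Position 0: 'd' vs 'd' => same
  Position 1: 'c' vs 'd' => differ
  Position 2: 'd' vs 'b' => differ
  Position 3: 'c' vs 'c' => same
  Position 4: 'a' vs 'a' => same
  Position 5: 'b' vs 'a' => differ
Total differences (Hamming distance): 3

3


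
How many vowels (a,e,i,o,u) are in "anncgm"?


Input: anncgm
Checking each character:
  'a' at position 0: vowel (running total: 1)
  'n' at position 1: consonant
  'n' at position 2: consonant
  'c' at position 3: consonant
  'g' at position 4: consonant
  'm' at position 5: consonant
Total vowels: 1

1


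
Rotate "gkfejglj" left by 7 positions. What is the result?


Input: "gkfejglj", rotate left by 7
First 7 characters: "gkfejgl"
Remaining characters: "j"
Concatenate remaining + first: "j" + "gkfejgl" = "jgkfejgl"

jgkfejgl


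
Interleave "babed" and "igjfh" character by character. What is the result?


Interleaving "babed" and "igjfh":
  Position 0: 'b' from first, 'i' from second => "bi"
  Position 1: 'a' from first, 'g' from second => "ag"
  Position 2: 'b' from first, 'j' from second => "bj"
  Position 3: 'e' from first, 'f' from second => "ef"
  Position 4: 'd' from first, 'h' from second => "dh"
Result: biagbjefdh

biagbjefdh


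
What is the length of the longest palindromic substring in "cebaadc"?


Input: "cebaadc"
Checking substrings for palindromes:
  [3:5] "aa" (len 2) => palindrome
Longest palindromic substring: "aa" with length 2

2


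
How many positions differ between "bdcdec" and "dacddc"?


Comparing "bdcdec" and "dacddc" position by position:
  Position 0: 'b' vs 'd' => DIFFER
  Position 1: 'd' vs 'a' => DIFFER
  Position 2: 'c' vs 'c' => same
  Position 3: 'd' vs 'd' => same
  Position 4: 'e' vs 'd' => DIFFER
  Position 5: 'c' vs 'c' => same
Positions that differ: 3

3


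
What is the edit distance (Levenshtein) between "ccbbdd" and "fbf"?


Computing edit distance: "ccbbdd" -> "fbf"
DP table:
           f    b    f
      0    1    2    3
  c   1    1    2    3
  c   2    2    2    3
  b   3    3    2    3
  b   4    4    3    3
  d   5    5    4    4
  d   6    6    5    5
Edit distance = dp[6][3] = 5

5


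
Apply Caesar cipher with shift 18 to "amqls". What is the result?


Caesar cipher: shift "amqls" by 18
  'a' (pos 0) + 18 = pos 18 = 's'
  'm' (pos 12) + 18 = pos 4 = 'e'
  'q' (pos 16) + 18 = pos 8 = 'i'
  'l' (pos 11) + 18 = pos 3 = 'd'
  's' (pos 18) + 18 = pos 10 = 'k'
Result: seidk

seidk


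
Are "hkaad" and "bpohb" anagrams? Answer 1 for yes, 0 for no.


Strings: "hkaad", "bpohb"
Sorted first:  aadhk
Sorted second: bbhop
Differ at position 0: 'a' vs 'b' => not anagrams

0


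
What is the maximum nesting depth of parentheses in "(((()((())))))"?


Input: "(((()((())))))"
Tracking depth:
  Position 0 '(': depth becomes 1
  Position 1 '(': depth becomes 2
  Position 2 '(': depth becomes 3
  Position 3 '(': depth becomes 4
  Position 4 ')': depth becomes 3
  Position 5 '(': depth becomes 4
  Position 6 '(': depth becomes 5
  Position 7 '(': depth becomes 6
  Position 8 ')': depth becomes 5
  Position 9 ')': depth becomes 4
  Position 10 ')': depth becomes 3
  Position 11 ')': depth becomes 2
  Position 12 ')': depth becomes 1
  Position 13 ')': depth becomes 0
Maximum depth reached: 6

6


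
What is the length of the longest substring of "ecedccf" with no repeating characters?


Input: "ecedccf"
Sliding window (track last position of each char):
  Position 0 ('e'): window [0,0] length 1 -- new best
  Position 1 ('c'): window [0,1] length 2 -- new best
  Position 2 ('e'): repeat (last at 0), move window start to 1
  Position 2 ('e'): window [1,2] length 2
  Position 3 ('d'): window [1,3] length 3 -- new best
  Position 4 ('c'): repeat (last at 1), move window start to 2
  Position 4 ('c'): window [2,4] length 3
  Position 5 ('c'): repeat (last at 4), move window start to 5
  Position 5 ('c'): window [5,5] length 1
  Position 6 ('f'): window [5,6] length 2
Longest substring with no repeats: "ced" with length 3

3


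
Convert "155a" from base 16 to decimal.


Input: "155a" in base 16
Positional expansion:
  Digit '1' (value 1) x 16^3 = 4096
  Digit '5' (value 5) x 16^2 = 1280
  Digit '5' (value 5) x 16^1 = 80
  Digit 'a' (value 10) x 16^0 = 10
Sum = 5466

5466


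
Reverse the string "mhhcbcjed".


Input: mhhcbcjed
Reading characters right to left:
  Position 8: 'd'
  Position 7: 'e'
  Position 6: 'j'
  Position 5: 'c'
  Position 4: 'b'
  Position 3: 'c'
  Position 2: 'h'
  Position 1: 'h'
  Position 0: 'm'
Reversed: dejcbchhm

dejcbchhm


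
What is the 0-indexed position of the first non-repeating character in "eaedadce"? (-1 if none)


Input: eaedadce
Character frequencies:
  'a': 2
  'c': 1
  'd': 2
  'e': 3
Scanning left to right for freq == 1:
  Position 0 ('e'): freq=3, skip
  Position 1 ('a'): freq=2, skip
  Position 2 ('e'): freq=3, skip
  Position 3 ('d'): freq=2, skip
  Position 4 ('a'): freq=2, skip
  Position 5 ('d'): freq=2, skip
  Position 6 ('c'): unique! => answer = 6

6


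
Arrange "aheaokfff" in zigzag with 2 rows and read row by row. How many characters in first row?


Zigzag "aheaokfff" into 2 rows:
Placing characters:
  'a' => row 0
  'h' => row 1
  'e' => row 0
  'a' => row 1
  'o' => row 0
  'k' => row 1
  'f' => row 0
  'f' => row 1
  'f' => row 0
Rows:
  Row 0: "aeoff"
  Row 1: "hakf"
First row length: 5

5


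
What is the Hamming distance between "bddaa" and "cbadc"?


Comparing "bddaa" and "cbadc" position by position:
  Position 0: 'b' vs 'c' => differ
  Position 1: 'd' vs 'b' => differ
  Position 2: 'd' vs 'a' => differ
  Position 3: 'a' vs 'd' => differ
  Position 4: 'a' vs 'c' => differ
Total differences (Hamming distance): 5

5


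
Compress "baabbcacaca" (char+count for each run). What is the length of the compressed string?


Input: baabbcacaca
Runs:
  'b' x 1 => "b1"
  'a' x 2 => "a2"
  'b' x 2 => "b2"
  'c' x 1 => "c1"
  'a' x 1 => "a1"
  'c' x 1 => "c1"
  'a' x 1 => "a1"
  'c' x 1 => "c1"
  'a' x 1 => "a1"
Compressed: "b1a2b2c1a1c1a1c1a1"
Compressed length: 18

18


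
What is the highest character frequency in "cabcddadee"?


Input: cabcddadee
Character counts:
  'a': 2
  'b': 1
  'c': 2
  'd': 3
  'e': 2
Maximum frequency: 3

3


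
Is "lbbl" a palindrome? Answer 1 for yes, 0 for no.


Input: lbbl
Reversed: lbbl
  Compare pos 0 ('l') with pos 3 ('l'): match
  Compare pos 1 ('b') with pos 2 ('b'): match
Result: palindrome

1


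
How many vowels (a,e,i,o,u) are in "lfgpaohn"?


Input: lfgpaohn
Checking each character:
  'l' at position 0: consonant
  'f' at position 1: consonant
  'g' at position 2: consonant
  'p' at position 3: consonant
  'a' at position 4: vowel (running total: 1)
  'o' at position 5: vowel (running total: 2)
  'h' at position 6: consonant
  'n' at position 7: consonant
Total vowels: 2

2


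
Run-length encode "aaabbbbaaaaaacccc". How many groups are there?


Input: aaabbbbaaaaaacccc
Scanning for consecutive runs:
  Group 1: 'a' x 3 (positions 0-2)
  Group 2: 'b' x 4 (positions 3-6)
  Group 3: 'a' x 6 (positions 7-12)
  Group 4: 'c' x 4 (positions 13-16)
Total groups: 4

4


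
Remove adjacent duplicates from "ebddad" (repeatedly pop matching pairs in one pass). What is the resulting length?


Input: ebddad
Stack-based adjacent duplicate removal:
  Read 'e': push. Stack: e
  Read 'b': push. Stack: eb
  Read 'd': push. Stack: ebd
  Read 'd': matches stack top 'd' => pop. Stack: eb
  Read 'a': push. Stack: eba
  Read 'd': push. Stack: ebad
Final stack: "ebad" (length 4)

4


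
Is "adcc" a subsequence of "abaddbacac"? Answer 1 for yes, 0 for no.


Check if "adcc" is a subsequence of "abaddbacac"
Greedy scan:
  Position 0 ('a'): matches sub[0] = 'a'
  Position 1 ('b'): no match needed
  Position 2 ('a'): no match needed
  Position 3 ('d'): matches sub[1] = 'd'
  Position 4 ('d'): no match needed
  Position 5 ('b'): no match needed
  Position 6 ('a'): no match needed
  Position 7 ('c'): matches sub[2] = 'c'
  Position 8 ('a'): no match needed
  Position 9 ('c'): matches sub[3] = 'c'
All 4 characters matched => is a subsequence

1


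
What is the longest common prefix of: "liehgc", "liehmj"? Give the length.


Words: liehgc, liehmj
  Position 0: all 'l' => match
  Position 1: all 'i' => match
  Position 2: all 'e' => match
  Position 3: all 'h' => match
  Position 4: ('g', 'm') => mismatch, stop
LCP = "lieh" (length 4)

4


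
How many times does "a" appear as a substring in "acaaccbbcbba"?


Searching for "a" in "acaaccbbcbba"
Scanning each position:
  Position 0: "a" => MATCH
  Position 1: "c" => no
  Position 2: "a" => MATCH
  Position 3: "a" => MATCH
  Position 4: "c" => no
  Position 5: "c" => no
  Position 6: "b" => no
  Position 7: "b" => no
  Position 8: "c" => no
  Position 9: "b" => no
  Position 10: "b" => no
  Position 11: "a" => MATCH
Total occurrences: 4

4


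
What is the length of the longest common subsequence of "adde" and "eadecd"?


LCS of "adde" and "eadecd"
DP table:
           e    a    d    e    c    d
      0    0    0    0    0    0    0
  a   0    0    1    1    1    1    1
  d   0    0    1    2    2    2    2
  d   0    0    1    2    2    2    3
  e   0    1    1    2    3    3    3
LCS length = dp[4][6] = 3

3


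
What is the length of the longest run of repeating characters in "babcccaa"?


Input: "babcccaa"
Scanning for longest run:
  Position 1 ('a'): new char, reset run to 1
  Position 2 ('b'): new char, reset run to 1
  Position 3 ('c'): new char, reset run to 1
  Position 4 ('c'): continues run of 'c', length=2
  Position 5 ('c'): continues run of 'c', length=3
  Position 6 ('a'): new char, reset run to 1
  Position 7 ('a'): continues run of 'a', length=2
Longest run: 'c' with length 3

3


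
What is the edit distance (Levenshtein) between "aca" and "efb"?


Computing edit distance: "aca" -> "efb"
DP table:
           e    f    b
      0    1    2    3
  a   1    1    2    3
  c   2    2    2    3
  a   3    3    3    3
Edit distance = dp[3][3] = 3

3


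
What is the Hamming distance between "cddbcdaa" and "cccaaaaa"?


Comparing "cddbcdaa" and "cccaaaaa" position by position:
  Position 0: 'c' vs 'c' => same
  Position 1: 'd' vs 'c' => differ
  Position 2: 'd' vs 'c' => differ
  Position 3: 'b' vs 'a' => differ
  Position 4: 'c' vs 'a' => differ
  Position 5: 'd' vs 'a' => differ
  Position 6: 'a' vs 'a' => same
  Position 7: 'a' vs 'a' => same
Total differences (Hamming distance): 5

5


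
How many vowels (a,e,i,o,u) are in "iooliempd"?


Input: iooliempd
Checking each character:
  'i' at position 0: vowel (running total: 1)
  'o' at position 1: vowel (running total: 2)
  'o' at position 2: vowel (running total: 3)
  'l' at position 3: consonant
  'i' at position 4: vowel (running total: 4)
  'e' at position 5: vowel (running total: 5)
  'm' at position 6: consonant
  'p' at position 7: consonant
  'd' at position 8: consonant
Total vowels: 5

5


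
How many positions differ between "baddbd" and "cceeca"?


Comparing "baddbd" and "cceeca" position by position:
  Position 0: 'b' vs 'c' => DIFFER
  Position 1: 'a' vs 'c' => DIFFER
  Position 2: 'd' vs 'e' => DIFFER
  Position 3: 'd' vs 'e' => DIFFER
  Position 4: 'b' vs 'c' => DIFFER
  Position 5: 'd' vs 'a' => DIFFER
Positions that differ: 6

6


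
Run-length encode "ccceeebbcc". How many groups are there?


Input: ccceeebbcc
Scanning for consecutive runs:
  Group 1: 'c' x 3 (positions 0-2)
  Group 2: 'e' x 3 (positions 3-5)
  Group 3: 'b' x 2 (positions 6-7)
  Group 4: 'c' x 2 (positions 8-9)
Total groups: 4

4


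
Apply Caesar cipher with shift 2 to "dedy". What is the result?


Caesar cipher: shift "dedy" by 2
  'd' (pos 3) + 2 = pos 5 = 'f'
  'e' (pos 4) + 2 = pos 6 = 'g'
  'd' (pos 3) + 2 = pos 5 = 'f'
  'y' (pos 24) + 2 = pos 0 = 'a'
Result: fgfa

fgfa


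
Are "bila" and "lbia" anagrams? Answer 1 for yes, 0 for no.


Strings: "bila", "lbia"
Sorted first:  abil
Sorted second: abil
Sorted forms match => anagrams

1


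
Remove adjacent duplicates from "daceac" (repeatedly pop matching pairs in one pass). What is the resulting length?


Input: daceac
Stack-based adjacent duplicate removal:
  Read 'd': push. Stack: d
  Read 'a': push. Stack: da
  Read 'c': push. Stack: dac
  Read 'e': push. Stack: dace
  Read 'a': push. Stack: dacea
  Read 'c': push. Stack: daceac
Final stack: "daceac" (length 6)

6


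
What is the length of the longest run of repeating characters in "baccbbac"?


Input: "baccbbac"
Scanning for longest run:
  Position 1 ('a'): new char, reset run to 1
  Position 2 ('c'): new char, reset run to 1
  Position 3 ('c'): continues run of 'c', length=2
  Position 4 ('b'): new char, reset run to 1
  Position 5 ('b'): continues run of 'b', length=2
  Position 6 ('a'): new char, reset run to 1
  Position 7 ('c'): new char, reset run to 1
Longest run: 'c' with length 2

2


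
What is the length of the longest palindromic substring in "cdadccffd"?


Input: "cdadccffd"
Checking substrings for palindromes:
  [0:5] "cdadc" (len 5) => palindrome
  [1:4] "dad" (len 3) => palindrome
  [4:6] "cc" (len 2) => palindrome
  [6:8] "ff" (len 2) => palindrome
Longest palindromic substring: "cdadc" with length 5

5


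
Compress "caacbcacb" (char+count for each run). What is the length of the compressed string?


Input: caacbcacb
Runs:
  'c' x 1 => "c1"
  'a' x 2 => "a2"
  'c' x 1 => "c1"
  'b' x 1 => "b1"
  'c' x 1 => "c1"
  'a' x 1 => "a1"
  'c' x 1 => "c1"
  'b' x 1 => "b1"
Compressed: "c1a2c1b1c1a1c1b1"
Compressed length: 16

16


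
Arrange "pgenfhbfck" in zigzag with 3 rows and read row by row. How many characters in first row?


Zigzag "pgenfhbfck" into 3 rows:
Placing characters:
  'p' => row 0
  'g' => row 1
  'e' => row 2
  'n' => row 1
  'f' => row 0
  'h' => row 1
  'b' => row 2
  'f' => row 1
  'c' => row 0
  'k' => row 1
Rows:
  Row 0: "pfc"
  Row 1: "gnhfk"
  Row 2: "eb"
First row length: 3

3


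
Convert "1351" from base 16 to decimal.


Input: "1351" in base 16
Positional expansion:
  Digit '1' (value 1) x 16^3 = 4096
  Digit '3' (value 3) x 16^2 = 768
  Digit '5' (value 5) x 16^1 = 80
  Digit '1' (value 1) x 16^0 = 1
Sum = 4945

4945


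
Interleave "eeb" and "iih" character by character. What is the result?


Interleaving "eeb" and "iih":
  Position 0: 'e' from first, 'i' from second => "ei"
  Position 1: 'e' from first, 'i' from second => "ei"
  Position 2: 'b' from first, 'h' from second => "bh"
Result: eieibh

eieibh


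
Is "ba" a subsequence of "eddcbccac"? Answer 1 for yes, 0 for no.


Check if "ba" is a subsequence of "eddcbccac"
Greedy scan:
  Position 0 ('e'): no match needed
  Position 1 ('d'): no match needed
  Position 2 ('d'): no match needed
  Position 3 ('c'): no match needed
  Position 4 ('b'): matches sub[0] = 'b'
  Position 5 ('c'): no match needed
  Position 6 ('c'): no match needed
  Position 7 ('a'): matches sub[1] = 'a'
  Position 8 ('c'): no match needed
All 2 characters matched => is a subsequence

1


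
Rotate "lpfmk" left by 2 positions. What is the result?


Input: "lpfmk", rotate left by 2
First 2 characters: "lp"
Remaining characters: "fmk"
Concatenate remaining + first: "fmk" + "lp" = "fmklp"

fmklp


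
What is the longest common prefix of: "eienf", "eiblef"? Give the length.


Words: eienf, eiblef
  Position 0: all 'e' => match
  Position 1: all 'i' => match
  Position 2: ('e', 'b') => mismatch, stop
LCP = "ei" (length 2)

2


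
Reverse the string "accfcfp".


Input: accfcfp
Reading characters right to left:
  Position 6: 'p'
  Position 5: 'f'
  Position 4: 'c'
  Position 3: 'f'
  Position 2: 'c'
  Position 1: 'c'
  Position 0: 'a'
Reversed: pfcfcca

pfcfcca


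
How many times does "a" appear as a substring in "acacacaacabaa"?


Searching for "a" in "acacacaacabaa"
Scanning each position:
  Position 0: "a" => MATCH
  Position 1: "c" => no
  Position 2: "a" => MATCH
  Position 3: "c" => no
  Position 4: "a" => MATCH
  Position 5: "c" => no
  Position 6: "a" => MATCH
  Position 7: "a" => MATCH
  Position 8: "c" => no
  Position 9: "a" => MATCH
  Position 10: "b" => no
  Position 11: "a" => MATCH
  Position 12: "a" => MATCH
Total occurrences: 8

8


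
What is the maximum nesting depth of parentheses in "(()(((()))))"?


Input: "(()(((()))))"
Tracking depth:
  Position 0 '(': depth becomes 1
  Position 1 '(': depth becomes 2
  Position 2 ')': depth becomes 1
  Position 3 '(': depth becomes 2
  Position 4 '(': depth becomes 3
  Position 5 '(': depth becomes 4
  Position 6 '(': depth becomes 5
  Position 7 ')': depth becomes 4
  Position 8 ')': depth becomes 3
  Position 9 ')': depth becomes 2
  Position 10 ')': depth becomes 1
  Position 11 ')': depth becomes 0
Maximum depth reached: 5

5


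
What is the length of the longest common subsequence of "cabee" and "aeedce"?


LCS of "cabee" and "aeedce"
DP table:
           a    e    e    d    c    e
      0    0    0    0    0    0    0
  c   0    0    0    0    0    1    1
  a   0    1    1    1    1    1    1
  b   0    1    1    1    1    1    1
  e   0    1    2    2    2    2    2
  e   0    1    2    3    3    3    3
LCS length = dp[5][6] = 3

3


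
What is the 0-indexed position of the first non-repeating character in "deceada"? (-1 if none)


Input: deceada
Character frequencies:
  'a': 2
  'c': 1
  'd': 2
  'e': 2
Scanning left to right for freq == 1:
  Position 0 ('d'): freq=2, skip
  Position 1 ('e'): freq=2, skip
  Position 2 ('c'): unique! => answer = 2

2


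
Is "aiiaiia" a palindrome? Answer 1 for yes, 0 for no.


Input: aiiaiia
Reversed: aiiaiia
  Compare pos 0 ('a') with pos 6 ('a'): match
  Compare pos 1 ('i') with pos 5 ('i'): match
  Compare pos 2 ('i') with pos 4 ('i'): match
Result: palindrome

1


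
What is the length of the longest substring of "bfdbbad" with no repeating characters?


Input: "bfdbbad"
Sliding window (track last position of each char):
  Position 0 ('b'): window [0,0] length 1 -- new best
  Position 1 ('f'): window [0,1] length 2 -- new best
  Position 2 ('d'): window [0,2] length 3 -- new best
  Position 3 ('b'): repeat (last at 0), move window start to 1
  Position 3 ('b'): window [1,3] length 3
  Position 4 ('b'): repeat (last at 3), move window start to 4
  Position 4 ('b'): window [4,4] length 1
  Position 5 ('a'): window [4,5] length 2
  Position 6 ('d'): window [4,6] length 3
Longest substring with no repeats: "bfd" with length 3

3


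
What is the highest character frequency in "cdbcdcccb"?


Input: cdbcdcccb
Character counts:
  'b': 2
  'c': 5
  'd': 2
Maximum frequency: 5

5


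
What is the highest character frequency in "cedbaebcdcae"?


Input: cedbaebcdcae
Character counts:
  'a': 2
  'b': 2
  'c': 3
  'd': 2
  'e': 3
Maximum frequency: 3

3


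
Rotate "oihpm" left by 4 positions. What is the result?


Input: "oihpm", rotate left by 4
First 4 characters: "oihp"
Remaining characters: "m"
Concatenate remaining + first: "m" + "oihp" = "moihp"

moihp


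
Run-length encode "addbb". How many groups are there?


Input: addbb
Scanning for consecutive runs:
  Group 1: 'a' x 1 (positions 0-0)
  Group 2: 'd' x 2 (positions 1-2)
  Group 3: 'b' x 2 (positions 3-4)
Total groups: 3

3


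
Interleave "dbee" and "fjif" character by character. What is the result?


Interleaving "dbee" and "fjif":
  Position 0: 'd' from first, 'f' from second => "df"
  Position 1: 'b' from first, 'j' from second => "bj"
  Position 2: 'e' from first, 'i' from second => "ei"
  Position 3: 'e' from first, 'f' from second => "ef"
Result: dfbjeief

dfbjeief


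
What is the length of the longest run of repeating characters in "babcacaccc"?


Input: "babcacaccc"
Scanning for longest run:
  Position 1 ('a'): new char, reset run to 1
  Position 2 ('b'): new char, reset run to 1
  Position 3 ('c'): new char, reset run to 1
  Position 4 ('a'): new char, reset run to 1
  Position 5 ('c'): new char, reset run to 1
  Position 6 ('a'): new char, reset run to 1
  Position 7 ('c'): new char, reset run to 1
  Position 8 ('c'): continues run of 'c', length=2
  Position 9 ('c'): continues run of 'c', length=3
Longest run: 'c' with length 3

3


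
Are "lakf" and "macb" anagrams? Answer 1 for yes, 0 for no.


Strings: "lakf", "macb"
Sorted first:  afkl
Sorted second: abcm
Differ at position 1: 'f' vs 'b' => not anagrams

0


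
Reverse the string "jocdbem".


Input: jocdbem
Reading characters right to left:
  Position 6: 'm'
  Position 5: 'e'
  Position 4: 'b'
  Position 3: 'd'
  Position 2: 'c'
  Position 1: 'o'
  Position 0: 'j'
Reversed: mebdcoj

mebdcoj


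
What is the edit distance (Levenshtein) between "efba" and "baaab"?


Computing edit distance: "efba" -> "baaab"
DP table:
           b    a    a    a    b
      0    1    2    3    4    5
  e   1    1    2    3    4    5
  f   2    2    2    3    4    5
  b   3    2    3    3    4    4
  a   4    3    2    3    3    4
Edit distance = dp[4][5] = 4

4


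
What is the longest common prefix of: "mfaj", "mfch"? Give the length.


Words: mfaj, mfch
  Position 0: all 'm' => match
  Position 1: all 'f' => match
  Position 2: ('a', 'c') => mismatch, stop
LCP = "mf" (length 2)

2


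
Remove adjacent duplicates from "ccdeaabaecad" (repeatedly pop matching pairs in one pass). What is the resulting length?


Input: ccdeaabaecad
Stack-based adjacent duplicate removal:
  Read 'c': push. Stack: c
  Read 'c': matches stack top 'c' => pop. Stack: (empty)
  Read 'd': push. Stack: d
  Read 'e': push. Stack: de
  Read 'a': push. Stack: dea
  Read 'a': matches stack top 'a' => pop. Stack: de
  Read 'b': push. Stack: deb
  Read 'a': push. Stack: deba
  Read 'e': push. Stack: debae
  Read 'c': push. Stack: debaec
  Read 'a': push. Stack: debaeca
  Read 'd': push. Stack: debaecad
Final stack: "debaecad" (length 8)

8


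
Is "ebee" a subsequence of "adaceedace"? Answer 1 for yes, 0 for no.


Check if "ebee" is a subsequence of "adaceedace"
Greedy scan:
  Position 0 ('a'): no match needed
  Position 1 ('d'): no match needed
  Position 2 ('a'): no match needed
  Position 3 ('c'): no match needed
  Position 4 ('e'): matches sub[0] = 'e'
  Position 5 ('e'): no match needed
  Position 6 ('d'): no match needed
  Position 7 ('a'): no match needed
  Position 8 ('c'): no match needed
  Position 9 ('e'): no match needed
Only matched 1/4 characters => not a subsequence

0


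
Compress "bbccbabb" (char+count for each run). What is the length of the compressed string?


Input: bbccbabb
Runs:
  'b' x 2 => "b2"
  'c' x 2 => "c2"
  'b' x 1 => "b1"
  'a' x 1 => "a1"
  'b' x 2 => "b2"
Compressed: "b2c2b1a1b2"
Compressed length: 10

10


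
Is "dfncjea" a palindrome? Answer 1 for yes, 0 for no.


Input: dfncjea
Reversed: aejcnfd
  Compare pos 0 ('d') with pos 6 ('a'): MISMATCH
  Compare pos 1 ('f') with pos 5 ('e'): MISMATCH
  Compare pos 2 ('n') with pos 4 ('j'): MISMATCH
Result: not a palindrome

0


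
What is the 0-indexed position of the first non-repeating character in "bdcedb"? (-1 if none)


Input: bdcedb
Character frequencies:
  'b': 2
  'c': 1
  'd': 2
  'e': 1
Scanning left to right for freq == 1:
  Position 0 ('b'): freq=2, skip
  Position 1 ('d'): freq=2, skip
  Position 2 ('c'): unique! => answer = 2

2


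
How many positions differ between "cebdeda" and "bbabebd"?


Comparing "cebdeda" and "bbabebd" position by position:
  Position 0: 'c' vs 'b' => DIFFER
  Position 1: 'e' vs 'b' => DIFFER
  Position 2: 'b' vs 'a' => DIFFER
  Position 3: 'd' vs 'b' => DIFFER
  Position 4: 'e' vs 'e' => same
  Position 5: 'd' vs 'b' => DIFFER
  Position 6: 'a' vs 'd' => DIFFER
Positions that differ: 6

6


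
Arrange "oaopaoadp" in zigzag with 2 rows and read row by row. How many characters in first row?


Zigzag "oaopaoadp" into 2 rows:
Placing characters:
  'o' => row 0
  'a' => row 1
  'o' => row 0
  'p' => row 1
  'a' => row 0
  'o' => row 1
  'a' => row 0
  'd' => row 1
  'p' => row 0
Rows:
  Row 0: "ooaap"
  Row 1: "apod"
First row length: 5

5


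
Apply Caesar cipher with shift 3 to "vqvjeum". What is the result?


Caesar cipher: shift "vqvjeum" by 3
  'v' (pos 21) + 3 = pos 24 = 'y'
  'q' (pos 16) + 3 = pos 19 = 't'
  'v' (pos 21) + 3 = pos 24 = 'y'
  'j' (pos 9) + 3 = pos 12 = 'm'
  'e' (pos 4) + 3 = pos 7 = 'h'
  'u' (pos 20) + 3 = pos 23 = 'x'
  'm' (pos 12) + 3 = pos 15 = 'p'
Result: ytymhxp

ytymhxp


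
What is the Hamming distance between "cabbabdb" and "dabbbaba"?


Comparing "cabbabdb" and "dabbbaba" position by position:
  Position 0: 'c' vs 'd' => differ
  Position 1: 'a' vs 'a' => same
  Position 2: 'b' vs 'b' => same
  Position 3: 'b' vs 'b' => same
  Position 4: 'a' vs 'b' => differ
  Position 5: 'b' vs 'a' => differ
  Position 6: 'd' vs 'b' => differ
  Position 7: 'b' vs 'a' => differ
Total differences (Hamming distance): 5

5


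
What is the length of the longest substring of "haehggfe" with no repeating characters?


Input: "haehggfe"
Sliding window (track last position of each char):
  Position 0 ('h'): window [0,0] length 1 -- new best
  Position 1 ('a'): window [0,1] length 2 -- new best
  Position 2 ('e'): window [0,2] length 3 -- new best
  Position 3 ('h'): repeat (last at 0), move window start to 1
  Position 3 ('h'): window [1,3] length 3
  Position 4 ('g'): window [1,4] length 4 -- new best
  Position 5 ('g'): repeat (last at 4), move window start to 5
  Position 5 ('g'): window [5,5] length 1
  Position 6 ('f'): window [5,6] length 2
  Position 7 ('e'): window [5,7] length 3
Longest substring with no repeats: "aehg" with length 4

4


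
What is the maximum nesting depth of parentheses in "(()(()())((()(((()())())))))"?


Input: "(()(()())((()(((()())())))))"
Tracking depth:
  Position 0 '(': depth becomes 1
  Position 1 '(': depth becomes 2
  Position 2 ')': depth becomes 1
  Position 3 '(': depth becomes 2
  Position 4 '(': depth becomes 3
  Position 5 ')': depth becomes 2
  Position 6 '(': depth becomes 3
  Position 7 ')': depth becomes 2
  Position 8 ')': depth becomes 1
  Position 9 '(': depth becomes 2
  Position 10 '(': depth becomes 3
  Position 11 '(': depth becomes 4
  Position 12 ')': depth becomes 3
  Position 13 '(': depth becomes 4
  Position 14 '(': depth becomes 5
  Position 15 '(': depth becomes 6
  Position 16 '(': depth becomes 7
  Position 17 ')': depth becomes 6
  Position 18 '(': depth becomes 7
  Position 19 ')': depth becomes 6
  Position 20 ')': depth becomes 5
  Position 21 '(': depth becomes 6
  Position 22 ')': depth becomes 5
  Position 23 ')': depth becomes 4
  Position 24 ')': depth becomes 3
  Position 25 ')': depth becomes 2
  Position 26 ')': depth becomes 1
  Position 27 ')': depth becomes 0
Maximum depth reached: 7

7


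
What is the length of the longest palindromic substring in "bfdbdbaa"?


Input: "bfdbdbaa"
Checking substrings for palindromes:
  [2:5] "dbd" (len 3) => palindrome
  [3:6] "bdb" (len 3) => palindrome
  [6:8] "aa" (len 2) => palindrome
Longest palindromic substring: "dbd" with length 3

3


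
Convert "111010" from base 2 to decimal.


Input: "111010" in base 2
Positional expansion:
  Digit '1' (value 1) x 2^5 = 32
  Digit '1' (value 1) x 2^4 = 16
  Digit '1' (value 1) x 2^3 = 8
  Digit '0' (value 0) x 2^2 = 0
  Digit '1' (value 1) x 2^1 = 2
  Digit '0' (value 0) x 2^0 = 0
Sum = 58

58


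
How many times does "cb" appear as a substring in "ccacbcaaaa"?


Searching for "cb" in "ccacbcaaaa"
Scanning each position:
  Position 0: "cc" => no
  Position 1: "ca" => no
  Position 2: "ac" => no
  Position 3: "cb" => MATCH
  Position 4: "bc" => no
  Position 5: "ca" => no
  Position 6: "aa" => no
  Position 7: "aa" => no
  Position 8: "aa" => no
Total occurrences: 1

1


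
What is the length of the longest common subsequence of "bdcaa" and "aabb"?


LCS of "bdcaa" and "aabb"
DP table:
           a    a    b    b
      0    0    0    0    0
  b   0    0    0    1    1
  d   0    0    0    1    1
  c   0    0    0    1    1
  a   0    1    1    1    1
  a   0    1    2    2    2
LCS length = dp[5][4] = 2

2


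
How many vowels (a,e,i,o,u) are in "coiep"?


Input: coiep
Checking each character:
  'c' at position 0: consonant
  'o' at position 1: vowel (running total: 1)
  'i' at position 2: vowel (running total: 2)
  'e' at position 3: vowel (running total: 3)
  'p' at position 4: consonant
Total vowels: 3

3


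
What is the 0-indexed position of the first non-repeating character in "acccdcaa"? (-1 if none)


Input: acccdcaa
Character frequencies:
  'a': 3
  'c': 4
  'd': 1
Scanning left to right for freq == 1:
  Position 0 ('a'): freq=3, skip
  Position 1 ('c'): freq=4, skip
  Position 2 ('c'): freq=4, skip
  Position 3 ('c'): freq=4, skip
  Position 4 ('d'): unique! => answer = 4

4


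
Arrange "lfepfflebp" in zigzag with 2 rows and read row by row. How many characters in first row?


Zigzag "lfepfflebp" into 2 rows:
Placing characters:
  'l' => row 0
  'f' => row 1
  'e' => row 0
  'p' => row 1
  'f' => row 0
  'f' => row 1
  'l' => row 0
  'e' => row 1
  'b' => row 0
  'p' => row 1
Rows:
  Row 0: "leflb"
  Row 1: "fpfep"
First row length: 5

5


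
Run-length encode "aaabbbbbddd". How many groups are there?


Input: aaabbbbbddd
Scanning for consecutive runs:
  Group 1: 'a' x 3 (positions 0-2)
  Group 2: 'b' x 5 (positions 3-7)
  Group 3: 'd' x 3 (positions 8-10)
Total groups: 3

3
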